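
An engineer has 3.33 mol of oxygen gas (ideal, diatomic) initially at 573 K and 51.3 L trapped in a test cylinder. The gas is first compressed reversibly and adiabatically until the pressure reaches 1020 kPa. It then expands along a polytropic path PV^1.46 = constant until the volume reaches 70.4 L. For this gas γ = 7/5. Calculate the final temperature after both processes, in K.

471 K

P₁ = nRT₁/V₁ = 3.33×8.314×573/51.3 = 309 kPa.
Step 1 — Adiabatic: T₂/T₁ = (P₂/P₁)^((γ−1)/γ) ⇒ T₂ = 573×(3.30)^0.286 = 806 K; V₂ = 21.9 L.
ΔU = nCvΔT = 3.33×20.8×(806−573) = 16100 J.
Q = 0 for an adiabatic process, so W = −ΔU = -16100 J.
State after step 1: P = 1020 kPa, V = 21.9 L, T = 806 K.
Step 2 — Polytropic n=1.46: T₂ = T₁(V₁/V₂)^(n−1) = 806×(0.311)^0.46 = 471 K; P₂ = P₁(V₁/V₂)^n = 185 kPa.
W = (P₁V₁−P₂V₂)/(n−1) = (1020×21.9−185×70.4)/0.46 = 20200 J.
ΔU = nCvΔT = 3.33×20.8×(471−806) = -23200 J.
Q = ΔU + W = -3030 J.
Net over both steps: W = 4060 J, Q = -3030 J, ΔU = -7080 J.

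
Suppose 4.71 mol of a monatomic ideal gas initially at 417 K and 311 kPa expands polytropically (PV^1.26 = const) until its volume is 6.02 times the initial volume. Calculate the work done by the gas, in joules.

V₁ = nRT₁/P₁ = 4.71×8.314×417/311 = 52.5 L.
Polytropic n=1.26: T₂ = T₁(V₁/V₂)^(n−1) = 417×(0.166)^0.26 = 261 K; P₂ = P₁(V₁/V₂)^n = 32.4 kPa.
W = (P₁V₁−P₂V₂)/(n−1) = (311×52.5−32.4×316)/0.26 = 23400 J.

23400 J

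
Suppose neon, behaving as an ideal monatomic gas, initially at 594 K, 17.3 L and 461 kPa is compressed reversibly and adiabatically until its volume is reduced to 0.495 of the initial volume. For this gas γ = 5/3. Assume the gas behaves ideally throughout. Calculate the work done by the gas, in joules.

n = P₁V₁/(RT₁) = 461×17.3/(8.314×594) = 1.61 mol.
Adiabatic: TV^(γ−1) = const ⇒ T₂ = 594×(2.02)^0.667 = 949 K; PV^γ = const ⇒ P₂ = 1490 kPa.
ΔU = nCvΔT = 1.61×12.5×(949−594) = 7150 J.
Q = 0 for an adiabatic process, so W = −ΔU = -7150 J.

-7150 J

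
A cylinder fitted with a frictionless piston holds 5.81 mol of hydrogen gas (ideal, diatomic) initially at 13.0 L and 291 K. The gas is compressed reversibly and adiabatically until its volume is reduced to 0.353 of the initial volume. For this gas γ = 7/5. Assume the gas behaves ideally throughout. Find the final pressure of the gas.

P₁ = nRT₁/V₁ = 5.81×8.314×291/13.0 = 1080 kPa.
Adiabatic: TV^(γ−1) = const ⇒ T₂ = 291×(2.83)^0.400 = 441 K; PV^γ = const ⇒ P₂ = 4650 kPa.

4650 kPa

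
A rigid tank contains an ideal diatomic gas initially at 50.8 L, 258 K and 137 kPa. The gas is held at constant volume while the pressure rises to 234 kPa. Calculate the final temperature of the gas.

441 K

Isochoric: V stays 50.8 L; P/T = const ⇒ T₂ = 441 K, P₂ = 234 kPa.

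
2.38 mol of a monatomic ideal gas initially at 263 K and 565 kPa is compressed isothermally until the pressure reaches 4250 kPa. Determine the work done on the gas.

V₁ = nRT₁/P₁ = 2.38×8.314×263/565 = 9.21 L.
Isothermal: T stays 263 K; PV = const ⇒ V₂ = 1.22 L, P₂ = 4250 kPa.
W = nRT ln(V₂/V₁) = 2.38×8.314×263×ln(0.133) = -10500 J.
Work done on the gas = −W_by = 10500 J.

10500 J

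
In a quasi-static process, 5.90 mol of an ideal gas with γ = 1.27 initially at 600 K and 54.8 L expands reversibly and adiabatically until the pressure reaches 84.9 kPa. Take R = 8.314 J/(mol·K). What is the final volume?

234 L

P₁ = nRT₁/V₁ = 5.90×8.314×600/54.8 = 537 kPa.
Adiabatic: T₂/T₁ = (P₂/P₁)^((γ−1)/γ) ⇒ T₂ = 600×(0.158)^0.213 = 405 K; V₂ = 234 L.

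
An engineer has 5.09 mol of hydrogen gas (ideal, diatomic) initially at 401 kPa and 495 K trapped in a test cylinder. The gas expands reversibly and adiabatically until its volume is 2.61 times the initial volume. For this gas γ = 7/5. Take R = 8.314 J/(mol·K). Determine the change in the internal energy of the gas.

-16700 J

V₁ = nRT₁/P₁ = 5.09×8.314×495/401 = 52.2 L.
Adiabatic: TV^(γ−1) = const ⇒ T₂ = 495×(0.383)^0.400 = 337 K; PV^γ = const ⇒ P₂ = 105 kPa.
For an ideal gas ΔU = nCvΔT with Cv = (5/2)R = 20.8 J/(mol·K).
ΔU = 5.09×20.8×(337−495) = -16700 J.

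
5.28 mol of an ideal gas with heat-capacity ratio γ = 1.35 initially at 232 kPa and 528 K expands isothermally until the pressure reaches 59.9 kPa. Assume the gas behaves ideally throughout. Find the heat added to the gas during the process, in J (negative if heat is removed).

31400 J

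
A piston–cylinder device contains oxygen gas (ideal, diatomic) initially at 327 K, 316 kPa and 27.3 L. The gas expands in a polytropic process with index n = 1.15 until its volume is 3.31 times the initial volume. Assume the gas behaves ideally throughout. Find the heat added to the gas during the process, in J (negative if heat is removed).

5910 J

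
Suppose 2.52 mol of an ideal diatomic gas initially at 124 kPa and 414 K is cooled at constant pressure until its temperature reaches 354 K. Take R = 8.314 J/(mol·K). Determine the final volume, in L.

59.8 L

V₁ = nRT₁/P₁ = 2.52×8.314×414/124 = 70.0 L.
Isobaric: P stays 124 kPa; V/T = const ⇒ T₂ = 354 K, V₂ = 59.8 L.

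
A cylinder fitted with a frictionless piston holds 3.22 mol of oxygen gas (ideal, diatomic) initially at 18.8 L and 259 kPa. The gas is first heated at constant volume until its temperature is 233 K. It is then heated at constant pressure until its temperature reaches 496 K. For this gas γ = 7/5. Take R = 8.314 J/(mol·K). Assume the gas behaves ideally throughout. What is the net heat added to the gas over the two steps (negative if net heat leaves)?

28100 J

T₁ = P₁V₁/(nR) = 259×18.8/(3.22×8.314) = 182 K.
Step 1 — Isochoric: V stays 18.8 L; P/T = const ⇒ T₂ = 233 K, P₂ = 332 kPa.
W = 0 (no volume change).
ΔU = nCvΔT = 3.22×20.8×(233−182) = 3420 J.
Q = ΔU = 3420 J.
State after step 1: P = 332 kPa, V = 18.8 L, T = 233 K.
Step 2 — Isobaric: P stays 332 kPa; V/T = const ⇒ T₂ = 496 K, V₂ = 40.0 L.
W = PΔV = 332×(40.0−18.8) kPa·L = 7040 J.
ΔU = nCvΔT = 3.22×20.8×(496−233) = 17600 J.
Q = ΔU + W = nCpΔT = 24600 J.
Net over both steps: W = 7040 J, Q = 28100 J, ΔU = 21000 J.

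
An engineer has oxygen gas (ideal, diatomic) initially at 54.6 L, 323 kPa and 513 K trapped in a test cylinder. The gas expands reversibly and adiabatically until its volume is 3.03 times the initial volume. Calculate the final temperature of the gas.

Adiabatic: TV^(γ−1) = const ⇒ T₂ = 513×(0.330)^0.400 = 329 K; PV^γ = const ⇒ P₂ = 68.4 kPa.

329 K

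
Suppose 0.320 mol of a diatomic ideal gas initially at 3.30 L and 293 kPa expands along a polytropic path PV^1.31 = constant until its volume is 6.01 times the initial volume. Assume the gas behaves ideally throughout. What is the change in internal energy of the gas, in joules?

-1030 J

T₁ = P₁V₁/(nR) = 293×3.30/(0.320×8.314) = 363 K.
Polytropic n=1.31: T₂ = T₁(V₁/V₂)^(n−1) = 363×(0.166)^0.31 = 208 K; P₂ = P₁(V₁/V₂)^n = 28.0 kPa.
For an ideal gas ΔU = nCvΔT with Cv = (5/2)R = 20.8 J/(mol·K).
ΔU = 0.320×20.8×(208−363) = -1030 J.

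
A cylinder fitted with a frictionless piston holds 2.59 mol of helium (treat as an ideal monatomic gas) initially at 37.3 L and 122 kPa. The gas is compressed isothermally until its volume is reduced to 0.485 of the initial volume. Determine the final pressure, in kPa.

T₁ = P₁V₁/(nR) = 122×37.3/(2.59×8.314) = 211 K.
Isothermal: T stays 211 K; PV = const ⇒ V₂ = 18.1 L, P₂ = 252 kPa.

252 kPa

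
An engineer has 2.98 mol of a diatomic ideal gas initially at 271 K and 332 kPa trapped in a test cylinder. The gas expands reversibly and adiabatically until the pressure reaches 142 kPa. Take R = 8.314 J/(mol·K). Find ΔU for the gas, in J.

-3620 J

V₁ = nRT₁/P₁ = 2.98×8.314×271/332 = 20.2 L.
Adiabatic: T₂/T₁ = (P₂/P₁)^((γ−1)/γ) ⇒ T₂ = 271×(0.428)^0.286 = 213 K; V₂ = 37.1 L.
For an ideal gas ΔU = nCvΔT with Cv = (5/2)R = 20.8 J/(mol·K).
ΔU = 2.98×20.8×(213−271) = -3620 J.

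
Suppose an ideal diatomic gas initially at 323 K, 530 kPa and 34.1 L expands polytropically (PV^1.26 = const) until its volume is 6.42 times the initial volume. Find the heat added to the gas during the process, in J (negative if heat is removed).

9330 J

n = P₁V₁/(RT₁) = 530×34.1/(8.314×323) = 6.73 mol.
Polytropic n=1.26: T₂ = T₁(V₁/V₂)^(n−1) = 323×(0.156)^0.26 = 199 K; P₂ = P₁(V₁/V₂)^n = 50.9 kPa.
W = (P₁V₁−P₂V₂)/(n−1) = (530×34.1−50.9×219)/0.26 = 26600 J.
ΔU = nCvΔT = 6.73×20.8×(199−323) = -17300 J.
Q = ΔU + W = 9330 J.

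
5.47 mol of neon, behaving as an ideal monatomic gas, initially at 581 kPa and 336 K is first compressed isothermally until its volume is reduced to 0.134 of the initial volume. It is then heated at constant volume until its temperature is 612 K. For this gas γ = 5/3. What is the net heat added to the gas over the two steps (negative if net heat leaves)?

-11900 J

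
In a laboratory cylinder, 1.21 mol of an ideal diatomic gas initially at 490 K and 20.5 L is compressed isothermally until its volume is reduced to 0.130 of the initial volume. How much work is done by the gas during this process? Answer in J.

-10100 J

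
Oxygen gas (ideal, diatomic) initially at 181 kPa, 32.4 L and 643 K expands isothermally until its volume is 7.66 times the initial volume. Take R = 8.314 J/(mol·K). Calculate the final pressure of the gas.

23.6 kPa

Isothermal: T stays 643 K; PV = const ⇒ V₂ = 248 L, P₂ = 23.6 kPa.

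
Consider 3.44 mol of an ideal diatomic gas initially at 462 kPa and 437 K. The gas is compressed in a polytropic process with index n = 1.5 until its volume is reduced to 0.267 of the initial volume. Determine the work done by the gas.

-23400 J

V₁ = nRT₁/P₁ = 3.44×8.314×437/462 = 27.1 L.
Polytropic n=1.5: T₂ = T₁(V₁/V₂)^(n−1) = 437×(3.75)^0.50 = 846 K; P₂ = P₁(V₁/V₂)^n = 3350 kPa.
W = (P₁V₁−P₂V₂)/(n−1) = (462×27.1−3350×7.22)/0.50 = -23400 J.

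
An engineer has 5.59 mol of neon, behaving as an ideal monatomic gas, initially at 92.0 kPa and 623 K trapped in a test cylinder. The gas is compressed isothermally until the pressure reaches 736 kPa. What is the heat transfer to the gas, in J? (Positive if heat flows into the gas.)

V₁ = nRT₁/P₁ = 5.59×8.314×623/92.0 = 315 L.
Isothermal: T stays 623 K; PV = const ⇒ V₂ = 39.3 L, P₂ = 736 kPa.
ΔU = 0 (ideal gas, T constant).
W = nRT ln(V₂/V₁) = 5.59×8.314×623×ln(0.125) = -60200 J.
Q = ΔU + W = -60200 J.

-60200 J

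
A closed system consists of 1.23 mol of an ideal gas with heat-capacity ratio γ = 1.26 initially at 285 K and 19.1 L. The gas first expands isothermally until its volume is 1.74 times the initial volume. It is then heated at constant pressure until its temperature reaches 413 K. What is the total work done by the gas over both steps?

2920 J

P₁ = nRT₁/V₁ = 1.23×8.314×285/19.1 = 153 kPa.
Step 1 — Isothermal: T stays 285 K; PV = const ⇒ V₂ = 33.2 L, P₂ = 87.7 kPa.
ΔU = 0 (ideal gas, T constant).
W = nRT ln(V₂/V₁) = 1.23×8.314×285×ln(1.74) = 1610 J.
Q = ΔU + W = 1610 J.
State after step 1: P = 87.7 kPa, V = 33.2 L, T = 285 K.
Step 2 — Isobaric: P stays 87.7 kPa; V/T = const ⇒ T₂ = 413 K, V₂ = 48.2 L.
W = PΔV = 87.7×(48.2−33.2) kPa·L = 1310 J.
ΔU = nCvΔT = 1.23×32.0×(413−285) = 5030 J.
Q = ΔU + W = nCpΔT = 6340 J.
Net over both steps: W = 2920 J, Q = 7960 J, ΔU = 5030 J.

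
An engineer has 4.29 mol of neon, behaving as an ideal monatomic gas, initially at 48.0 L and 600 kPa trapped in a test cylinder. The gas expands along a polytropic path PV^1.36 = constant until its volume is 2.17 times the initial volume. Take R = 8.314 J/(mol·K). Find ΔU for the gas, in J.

T₁ = P₁V₁/(nR) = 600×48.0/(4.29×8.314) = 807 K.
Polytropic n=1.36: T₂ = T₁(V₁/V₂)^(n−1) = 807×(0.461)^0.36 = 611 K; P₂ = P₁(V₁/V₂)^n = 209 kPa.
For an ideal gas ΔU = nCvΔT with Cv = (3/2)R = 12.5 J/(mol·K).
ΔU = 4.29×12.5×(611−807) = -10500 J.

-10500 J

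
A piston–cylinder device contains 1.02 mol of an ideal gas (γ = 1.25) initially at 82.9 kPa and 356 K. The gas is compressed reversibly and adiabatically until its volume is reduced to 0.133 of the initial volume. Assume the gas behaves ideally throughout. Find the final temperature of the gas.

V₁ = nRT₁/P₁ = 1.02×8.314×356/82.9 = 36.4 L.
Adiabatic: TV^(γ−1) = const ⇒ T₂ = 356×(7.52)^0.250 = 590 K; PV^γ = const ⇒ P₂ = 1030 kPa.

590 K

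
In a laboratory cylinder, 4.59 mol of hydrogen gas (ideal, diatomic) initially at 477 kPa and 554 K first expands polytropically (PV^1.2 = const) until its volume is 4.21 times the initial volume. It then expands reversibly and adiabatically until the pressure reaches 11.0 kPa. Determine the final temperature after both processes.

V₁ = nRT₁/P₁ = 4.59×8.314×554/477 = 44.3 L.
Step 1 — Polytropic n=1.2: T₂ = T₁(V₁/V₂)^(n−1) = 554×(0.238)^0.20 = 416 K; P₂ = P₁(V₁/V₂)^n = 85.0 kPa.
W = (P₁V₁−P₂V₂)/(n−1) = (477×44.3−85.0×187)/0.20 = 26400 J.
ΔU = nCvΔT = 4.59×20.8×(416−554) = -13200 J.
Q = ΔU + W = 13200 J.
State after step 1: P = 85.0 kPa, V = 187 L, T = 416 K.
Step 2 — Adiabatic: T₂/T₁ = (P₂/P₁)^((γ−1)/γ) ⇒ T₂ = 416×(0.129)^0.286 = 232 K; V₂ = 804 L.
ΔU = nCvΔT = 4.59×20.8×(232−416) = -17500 J.
Q = 0 for an adiabatic process, so W = −ΔU = 17500 J.
Net over both steps: W = 44000 J, Q = 13200 J, ΔU = -30700 J.

232 K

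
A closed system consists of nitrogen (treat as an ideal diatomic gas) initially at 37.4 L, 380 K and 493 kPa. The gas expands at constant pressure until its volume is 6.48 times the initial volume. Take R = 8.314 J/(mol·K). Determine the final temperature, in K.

2460 K

Isobaric: P stays 493 kPa; V/T = const ⇒ T₂ = 2460 K, V₂ = 242 L.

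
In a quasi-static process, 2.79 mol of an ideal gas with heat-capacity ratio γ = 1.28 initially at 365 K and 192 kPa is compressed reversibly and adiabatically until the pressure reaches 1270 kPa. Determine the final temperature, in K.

V₁ = nRT₁/P₁ = 2.79×8.314×365/192 = 44.1 L.
Adiabatic: T₂/T₁ = (P₂/P₁)^((γ−1)/γ) ⇒ T₂ = 365×(6.61)^0.219 = 552 K; V₂ = 10.1 L.

552 K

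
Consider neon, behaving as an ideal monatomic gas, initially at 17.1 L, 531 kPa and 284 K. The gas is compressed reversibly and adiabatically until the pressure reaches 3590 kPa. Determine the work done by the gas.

n = P₁V₁/(RT₁) = 531×17.1/(8.314×284) = 3.85 mol.
Adiabatic: T₂/T₁ = (P₂/P₁)^((γ−1)/γ) ⇒ T₂ = 284×(6.76)^0.400 = 610 K; V₂ = 5.43 L.
ΔU = nCvΔT = 3.85×12.5×(610−284) = 15600 J.
Q = 0 for an adiabatic process, so W = −ΔU = -15600 J.

-15600 J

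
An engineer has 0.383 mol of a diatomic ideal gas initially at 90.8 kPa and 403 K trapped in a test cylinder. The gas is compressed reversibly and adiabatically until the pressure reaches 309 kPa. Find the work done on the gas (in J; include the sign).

V₁ = nRT₁/P₁ = 0.383×8.314×403/90.8 = 14.1 L.
Adiabatic: T₂/T₁ = (P₂/P₁)^((γ−1)/γ) ⇒ T₂ = 403×(3.40)^0.286 = 572 K; V₂ = 5.89 L.
ΔU = nCvΔT = 0.383×20.8×(572−403) = 1340 J.
Q = 0 for an adiabatic process, so W = −ΔU = -1340 J.
Work done on the gas = −W_by = 1340 J.

1340 J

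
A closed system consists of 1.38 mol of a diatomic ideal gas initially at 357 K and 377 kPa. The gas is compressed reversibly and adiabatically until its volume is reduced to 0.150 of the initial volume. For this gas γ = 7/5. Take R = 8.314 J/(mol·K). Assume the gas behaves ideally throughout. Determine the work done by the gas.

-11600 J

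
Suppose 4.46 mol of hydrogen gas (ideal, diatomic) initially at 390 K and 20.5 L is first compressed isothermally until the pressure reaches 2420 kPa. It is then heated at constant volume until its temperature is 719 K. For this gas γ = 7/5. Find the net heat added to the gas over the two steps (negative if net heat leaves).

P₁ = nRT₁/V₁ = 4.46×8.314×390/20.5 = 705 kPa.
Step 1 — Isothermal: T stays 390 K; PV = const ⇒ V₂ = 5.98 L, P₂ = 2420 kPa.
ΔU = 0 (ideal gas, T constant).
W = nRT ln(V₂/V₁) = 4.46×8.314×390×ln(0.292) = -17800 J.
Q = ΔU + W = -17800 J.
State after step 1: P = 2420 kPa, V = 5.98 L, T = 390 K.
Step 2 — Isochoric: V stays 5.98 L; P/T = const ⇒ T₂ = 719 K, P₂ = 4460 kPa.
W = 0 (no volume change).
ΔU = nCvΔT = 4.46×20.8×(719−390) = 30500 J.
Q = ΔU = 30500 J.
Net over both steps: W = -17800 J, Q = 12700 J, ΔU = 30500 J.

12700 J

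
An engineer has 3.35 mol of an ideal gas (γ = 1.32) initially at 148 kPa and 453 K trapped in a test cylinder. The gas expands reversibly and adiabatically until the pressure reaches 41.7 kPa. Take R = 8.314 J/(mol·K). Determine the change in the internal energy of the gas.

V₁ = nRT₁/P₁ = 3.35×8.314×453/148 = 85.2 L.
Adiabatic: T₂/T₁ = (P₂/P₁)^((γ−1)/γ) ⇒ T₂ = 453×(0.282)^0.242 = 333 K; V₂ = 223 L.
For an ideal gas ΔU = nCvΔT with Cv = R/(γ−1) = 26.0 J/(mol·K).
ΔU = 3.35×26.0×(333−453) = -10400 J.

-10400 J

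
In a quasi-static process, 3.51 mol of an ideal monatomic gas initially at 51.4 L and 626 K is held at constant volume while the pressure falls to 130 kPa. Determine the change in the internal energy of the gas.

P₁ = nRT₁/V₁ = 3.51×8.314×626/51.4 = 355 kPa.
Isochoric: V stays 51.4 L; P/T = const ⇒ T₂ = 229 K, P₂ = 130 kPa.
For an ideal gas ΔU = nCvΔT with Cv = (3/2)R = 12.5 J/(mol·K).
ΔU = 3.51×12.5×(229−626) = -17400 J.

-17400 J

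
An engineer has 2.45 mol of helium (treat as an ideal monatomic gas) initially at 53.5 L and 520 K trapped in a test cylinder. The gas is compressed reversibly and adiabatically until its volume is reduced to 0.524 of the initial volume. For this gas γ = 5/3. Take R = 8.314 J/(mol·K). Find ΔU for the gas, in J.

P₁ = nRT₁/V₁ = 2.45×8.314×520/53.5 = 198 kPa.
Adiabatic: TV^(γ−1) = const ⇒ T₂ = 520×(1.91)^0.667 = 800 K; PV^γ = const ⇒ P₂ = 581 kPa.
For an ideal gas ΔU = nCvΔT with Cv = (3/2)R = 12.5 J/(mol·K).
ΔU = 2.45×12.5×(800−520) = 8560 J.

8560 J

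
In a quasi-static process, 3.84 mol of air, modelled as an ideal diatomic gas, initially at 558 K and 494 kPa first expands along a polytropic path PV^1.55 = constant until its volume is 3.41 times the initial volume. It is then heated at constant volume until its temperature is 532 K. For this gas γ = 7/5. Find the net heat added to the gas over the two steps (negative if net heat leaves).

13800 J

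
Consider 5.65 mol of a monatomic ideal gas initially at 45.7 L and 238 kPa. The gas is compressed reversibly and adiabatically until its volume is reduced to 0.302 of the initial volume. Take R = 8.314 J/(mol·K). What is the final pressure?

T₁ = P₁V₁/(nR) = 238×45.7/(5.65×8.314) = 232 K.
Adiabatic: TV^(γ−1) = const ⇒ T₂ = 232×(3.31)^0.667 = 514 K; PV^γ = const ⇒ P₂ = 1750 kPa.

1750 kPa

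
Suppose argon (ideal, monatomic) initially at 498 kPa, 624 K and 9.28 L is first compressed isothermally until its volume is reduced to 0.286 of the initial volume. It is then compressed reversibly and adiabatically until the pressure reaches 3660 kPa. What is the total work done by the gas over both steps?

n = P₁V₁/(RT₁) = 498×9.28/(8.314×624) = 0.891 mol.
Step 1 — Isothermal: T stays 624 K; PV = const ⇒ V₂ = 2.65 L, P₂ = 1740 kPa.
ΔU = 0 (ideal gas, T constant).
W = nRT ln(V₂/V₁) = 0.891×8.314×624×ln(0.286) = -5780 J.
Q = ΔU + W = -5780 J.
State after step 1: P = 1740 kPa, V = 2.65 L, T = 624 K.
Step 2 — Adiabatic: T₂/T₁ = (P₂/P₁)^((γ−1)/γ) ⇒ T₂ = 624×(2.10)^0.400 = 840 K; V₂ = 1.70 L.
ΔU = nCvΔT = 0.891×12.5×(840−624) = 2400 J.
Q = 0 for an adiabatic process, so W = −ΔU = -2400 J.
Net over both steps: W = -8180 J, Q = -5780 J, ΔU = 2400 J.

-8180 J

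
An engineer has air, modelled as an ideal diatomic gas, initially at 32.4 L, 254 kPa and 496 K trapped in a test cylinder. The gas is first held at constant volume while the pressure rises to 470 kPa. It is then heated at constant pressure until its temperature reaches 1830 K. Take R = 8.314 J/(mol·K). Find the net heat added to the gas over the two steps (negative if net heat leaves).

n = P₁V₁/(RT₁) = 254×32.4/(8.314×496) = 2.00 mol.
Step 1 — Isochoric: V stays 32.4 L; P/T = const ⇒ T₂ = 918 K, P₂ = 470 kPa.
W = 0 (no volume change).
ΔU = nCvΔT = 2.00×20.8×(918−496) = 17500 J.
Q = ΔU = 17500 J.
State after step 1: P = 470 kPa, V = 32.4 L, T = 918 K.
Step 2 — Isobaric: P stays 470 kPa; V/T = const ⇒ T₂ = 1830 K, V₂ = 64.6 L.
W = PΔV = 470×(64.6−32.4) kPa·L = 15100 J.
ΔU = nCvΔT = 2.00×20.8×(1830−918) = 37800 J.
Q = ΔU + W = nCpΔT = 53000 J.
Net over both steps: W = 15100 J, Q = 70500 J, ΔU = 55300 J.

70500 J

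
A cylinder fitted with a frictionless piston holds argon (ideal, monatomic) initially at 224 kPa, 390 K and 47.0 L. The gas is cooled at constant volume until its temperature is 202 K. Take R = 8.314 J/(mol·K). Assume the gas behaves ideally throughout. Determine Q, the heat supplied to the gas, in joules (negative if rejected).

n = P₁V₁/(RT₁) = 224×47.0/(8.314×390) = 3.25 mol.
Isochoric: V stays 47.0 L; P/T = const ⇒ T₂ = 202 K, P₂ = 116 kPa.
W = 0 (no volume change).
ΔU = nCvΔT = 3.25×12.5×(202−390) = -7610 J.
Q = ΔU = -7610 J.

-7610 J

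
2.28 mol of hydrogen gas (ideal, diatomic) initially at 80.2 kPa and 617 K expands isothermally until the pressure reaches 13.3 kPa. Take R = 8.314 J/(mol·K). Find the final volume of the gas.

V₁ = nRT₁/P₁ = 2.28×8.314×617/80.2 = 146 L.
Isothermal: T stays 617 K; PV = const ⇒ V₂ = 879 L, P₂ = 13.3 kPa.

879 L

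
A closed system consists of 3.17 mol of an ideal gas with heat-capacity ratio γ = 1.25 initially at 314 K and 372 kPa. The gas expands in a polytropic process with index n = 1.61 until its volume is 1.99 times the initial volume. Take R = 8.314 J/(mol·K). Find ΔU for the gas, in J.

V₁ = nRT₁/P₁ = 3.17×8.314×314/372 = 22.2 L.
Polytropic n=1.61: T₂ = T₁(V₁/V₂)^(n−1) = 314×(0.503)^0.61 = 206 K; P₂ = P₁(V₁/V₂)^n = 123 kPa.
For an ideal gas ΔU = nCvΔT with Cv = R/(γ−1) = 33.3 J/(mol·K).
ΔU = 3.17×33.3×(206−314) = -11300 J.

-11300 J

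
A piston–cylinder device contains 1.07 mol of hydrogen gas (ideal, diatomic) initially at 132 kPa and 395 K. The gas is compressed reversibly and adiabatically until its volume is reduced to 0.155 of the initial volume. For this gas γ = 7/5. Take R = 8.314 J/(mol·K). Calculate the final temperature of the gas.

833 K

V₁ = nRT₁/P₁ = 1.07×8.314×395/132 = 26.6 L.
Adiabatic: TV^(γ−1) = const ⇒ T₂ = 395×(6.45)^0.400 = 833 K; PV^γ = const ⇒ P₂ = 1800 kPa.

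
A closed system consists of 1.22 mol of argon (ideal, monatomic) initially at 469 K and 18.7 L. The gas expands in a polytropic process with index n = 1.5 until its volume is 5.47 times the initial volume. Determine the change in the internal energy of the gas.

-4080 J

P₁ = nRT₁/V₁ = 1.22×8.314×469/18.7 = 254 kPa.
Polytropic n=1.5: T₂ = T₁(V₁/V₂)^(n−1) = 469×(0.183)^0.50 = 201 K; P₂ = P₁(V₁/V₂)^n = 19.9 kPa.
For an ideal gas ΔU = nCvΔT with Cv = (3/2)R = 12.5 J/(mol·K).
ΔU = 1.22×12.5×(201−469) = -4080 J.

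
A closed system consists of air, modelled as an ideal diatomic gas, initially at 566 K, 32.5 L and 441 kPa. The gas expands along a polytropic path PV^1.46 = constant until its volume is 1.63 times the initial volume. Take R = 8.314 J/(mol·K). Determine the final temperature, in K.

Polytropic n=1.46: T₂ = T₁(V₁/V₂)^(n−1) = 566×(0.613)^0.46 = 452 K; P₂ = P₁(V₁/V₂)^n = 216 kPa.

452 K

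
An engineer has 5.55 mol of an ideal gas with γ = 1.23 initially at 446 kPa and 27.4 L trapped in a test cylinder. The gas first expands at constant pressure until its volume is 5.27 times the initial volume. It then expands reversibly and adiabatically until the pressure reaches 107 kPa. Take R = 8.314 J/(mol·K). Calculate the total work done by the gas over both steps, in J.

118000 J

T₁ = P₁V₁/(nR) = 446×27.4/(5.55×8.314) = 265 K.
Step 1 — Isobaric: P stays 446 kPa; V/T = const ⇒ T₂ = 1400 K, V₂ = 144 L.
W = PΔV = 446×(144−27.4) kPa·L = 52200 J.
ΔU = nCvΔT = 5.55×36.1×(1400−265) = 227000 J.
Q = ΔU + W = nCpΔT = 279000 J.
State after step 1: P = 446 kPa, V = 144 L, T = 1400 K.
Step 2 — Adiabatic: T₂/T₁ = (P₂/P₁)^((γ−1)/γ) ⇒ T₂ = 1400×(0.240)^0.187 = 1070 K; V₂ = 461 L.
ΔU = nCvΔT = 5.55×36.1×(1070−1400) = -65600 J.
Q = 0 for an adiabatic process, so W = −ΔU = 65600 J.
Net over both steps: W = 118000 J, Q = 279000 J, ΔU = 161000 J.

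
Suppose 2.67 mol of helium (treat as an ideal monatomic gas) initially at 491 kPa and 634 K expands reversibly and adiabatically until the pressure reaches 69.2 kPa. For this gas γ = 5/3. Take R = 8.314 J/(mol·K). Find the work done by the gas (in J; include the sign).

11500 J

V₁ = nRT₁/P₁ = 2.67×8.314×634/491 = 28.7 L.
Adiabatic: T₂/T₁ = (P₂/P₁)^((γ−1)/γ) ⇒ T₂ = 634×(0.141)^0.400 = 290 K; V₂ = 92.9 L.
ΔU = nCvΔT = 2.67×12.5×(290−634) = -11500 J.
Q = 0 for an adiabatic process, so W = −ΔU = 11500 J.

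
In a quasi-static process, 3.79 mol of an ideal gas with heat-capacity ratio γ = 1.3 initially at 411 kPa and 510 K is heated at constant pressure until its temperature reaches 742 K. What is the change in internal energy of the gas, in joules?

24400 J

V₁ = nRT₁/P₁ = 3.79×8.314×510/411 = 39.1 L.
Isobaric: P stays 411 kPa; V/T = const ⇒ T₂ = 742 K, V₂ = 56.9 L.
For an ideal gas ΔU = nCvΔT with Cv = R/(γ−1) = 27.7 J/(mol·K).
ΔU = 3.79×27.7×(742−510) = 24400 J.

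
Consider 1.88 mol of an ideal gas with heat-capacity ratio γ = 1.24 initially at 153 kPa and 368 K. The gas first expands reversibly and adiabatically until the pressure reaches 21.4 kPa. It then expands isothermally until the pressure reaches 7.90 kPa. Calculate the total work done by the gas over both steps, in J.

V₁ = nRT₁/P₁ = 1.88×8.314×368/153 = 37.6 L.
Step 1 — Adiabatic: T₂/T₁ = (P₂/P₁)^((γ−1)/γ) ⇒ T₂ = 368×(0.140)^0.194 = 251 K; V₂ = 184 L.
ΔU = nCvΔT = 1.88×34.6×(251−368) = -7590 J.
Q = 0 for an adiabatic process, so W = −ΔU = 7590 J.
State after step 1: P = 21.4 kPa, V = 184 L, T = 251 K.
Step 2 — Isothermal: T stays 251 K; PV = const ⇒ V₂ = 498 L, P₂ = 7.90 kPa.
ΔU = 0 (ideal gas, T constant).
W = nRT ln(V₂/V₁) = 1.88×8.314×251×ln(2.71) = 3920 J.
Q = ΔU + W = 3920 J.
Net over both steps: W = 11500 J, Q = 3920 J, ΔU = -7590 J.

11500 J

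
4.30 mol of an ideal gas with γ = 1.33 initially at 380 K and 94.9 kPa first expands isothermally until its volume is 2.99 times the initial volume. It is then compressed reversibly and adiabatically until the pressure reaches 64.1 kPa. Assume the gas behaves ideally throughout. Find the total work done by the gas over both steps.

7040 J

V₁ = nRT₁/P₁ = 4.30×8.314×380/94.9 = 143 L.
Step 1 — Isothermal: T stays 380 K; PV = const ⇒ V₂ = 428 L, P₂ = 31.7 kPa.
ΔU = 0 (ideal gas, T constant).
W = nRT ln(V₂/V₁) = 4.30×8.314×380×ln(2.99) = 14900 J.
Q = ΔU + W = 14900 J.
State after step 1: P = 31.7 kPa, V = 428 L, T = 380 K.
Step 2 — Adiabatic: T₂/T₁ = (P₂/P₁)^((γ−1)/γ) ⇒ T₂ = 380×(2.02)^0.248 = 452 K; V₂ = 252 L.
ΔU = nCvΔT = 4.30×25.2×(452−380) = 7840 J.
Q = 0 for an adiabatic process, so W = −ΔU = -7840 J.
Net over both steps: W = 7040 J, Q = 14900 J, ΔU = 7840 J.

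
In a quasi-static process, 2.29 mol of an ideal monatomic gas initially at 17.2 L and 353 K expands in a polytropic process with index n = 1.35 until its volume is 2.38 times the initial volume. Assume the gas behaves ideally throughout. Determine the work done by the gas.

5030 J

P₁ = nRT₁/V₁ = 2.29×8.314×353/17.2 = 391 kPa.
Polytropic n=1.35: T₂ = T₁(V₁/V₂)^(n−1) = 353×(0.420)^0.35 = 261 K; P₂ = P₁(V₁/V₂)^n = 121 kPa.
W = (P₁V₁−P₂V₂)/(n−1) = (391×17.2−121×40.9)/0.35 = 5030 J.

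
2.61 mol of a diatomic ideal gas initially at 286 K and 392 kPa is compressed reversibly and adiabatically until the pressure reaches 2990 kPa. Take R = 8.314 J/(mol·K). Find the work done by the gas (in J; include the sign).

V₁ = nRT₁/P₁ = 2.61×8.314×286/392 = 15.8 L.
Adiabatic: T₂/T₁ = (P₂/P₁)^((γ−1)/γ) ⇒ T₂ = 286×(7.63)^0.286 = 511 K; V₂ = 3.71 L.
ΔU = nCvΔT = 2.61×20.8×(511−286) = 12200 J.
Q = 0 for an adiabatic process, so W = −ΔU = -12200 J.

-12200 J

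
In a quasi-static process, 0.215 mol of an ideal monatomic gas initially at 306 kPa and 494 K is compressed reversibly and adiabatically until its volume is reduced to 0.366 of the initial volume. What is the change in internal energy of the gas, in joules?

V₁ = nRT₁/P₁ = 0.215×8.314×494/306 = 2.89 L.
Adiabatic: TV^(γ−1) = const ⇒ T₂ = 494×(2.73)^0.667 = 965 K; PV^γ = const ⇒ P₂ = 1630 kPa.
For an ideal gas ΔU = nCvΔT with Cv = (3/2)R = 12.5 J/(mol·K).
ΔU = 0.215×12.5×(965−494) = 1260 J.

1260 J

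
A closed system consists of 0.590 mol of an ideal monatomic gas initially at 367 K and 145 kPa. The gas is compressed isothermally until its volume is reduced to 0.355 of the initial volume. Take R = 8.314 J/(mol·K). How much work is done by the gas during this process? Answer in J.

V₁ = nRT₁/P₁ = 0.590×8.314×367/145 = 12.4 L.
Isothermal: T stays 367 K; PV = const ⇒ V₂ = 4.41 L, P₂ = 408 kPa.
W = nRT ln(V₂/V₁) = 0.590×8.314×367×ln(0.355) = -1860 J.

-1860 J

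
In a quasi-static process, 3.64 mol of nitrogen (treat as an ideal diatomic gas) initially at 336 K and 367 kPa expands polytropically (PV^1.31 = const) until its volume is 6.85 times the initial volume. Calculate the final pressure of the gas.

29.5 kPa

V₁ = nRT₁/P₁ = 3.64×8.314×336/367 = 27.7 L.
Polytropic n=1.31: T₂ = T₁(V₁/V₂)^(n−1) = 336×(0.146)^0.31 = 185 K; P₂ = P₁(V₁/V₂)^n = 29.5 kPa.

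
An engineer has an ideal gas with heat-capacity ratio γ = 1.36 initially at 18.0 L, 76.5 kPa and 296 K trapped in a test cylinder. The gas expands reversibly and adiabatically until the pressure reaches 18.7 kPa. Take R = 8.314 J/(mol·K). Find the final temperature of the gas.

Adiabatic: T₂/T₁ = (P₂/P₁)^((γ−1)/γ) ⇒ T₂ = 296×(0.244)^0.265 = 204 K; V₂ = 50.7 L.

204 K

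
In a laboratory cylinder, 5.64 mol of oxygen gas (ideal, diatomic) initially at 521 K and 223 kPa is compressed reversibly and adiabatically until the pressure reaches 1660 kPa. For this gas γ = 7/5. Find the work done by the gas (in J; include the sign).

V₁ = nRT₁/P₁ = 5.64×8.314×521/223 = 110 L.
Adiabatic: T₂/T₁ = (P₂/P₁)^((γ−1)/γ) ⇒ T₂ = 521×(7.44)^0.286 = 925 K; V₂ = 26.1 L.
ΔU = nCvΔT = 5.64×20.8×(925−521) = 47300 J.
Q = 0 for an adiabatic process, so W = −ΔU = -47300 J.

-47300 J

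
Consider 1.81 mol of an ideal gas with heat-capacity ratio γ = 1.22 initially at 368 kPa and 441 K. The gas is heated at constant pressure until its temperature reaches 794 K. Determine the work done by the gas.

5310 J

V₁ = nRT₁/P₁ = 1.81×8.314×441/368 = 18.0 L.
Isobaric: P stays 368 kPa; V/T = const ⇒ T₂ = 794 K, V₂ = 32.5 L.
W = PΔV = 368×(32.5−18.0) kPa·L = 5310 J.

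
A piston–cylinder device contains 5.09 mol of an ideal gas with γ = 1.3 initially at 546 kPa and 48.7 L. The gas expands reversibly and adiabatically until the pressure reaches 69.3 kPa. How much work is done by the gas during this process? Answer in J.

T₁ = P₁V₁/(nR) = 546×48.7/(5.09×8.314) = 628 K.
Adiabatic: T₂/T₁ = (P₂/P₁)^((γ−1)/γ) ⇒ T₂ = 628×(0.127)^0.231 = 390 K; V₂ = 238 L.
ΔU = nCvΔT = 5.09×27.7×(390−628) = -33600 J.
Q = 0 for an adiabatic process, so W = −ΔU = 33600 J.

33600 J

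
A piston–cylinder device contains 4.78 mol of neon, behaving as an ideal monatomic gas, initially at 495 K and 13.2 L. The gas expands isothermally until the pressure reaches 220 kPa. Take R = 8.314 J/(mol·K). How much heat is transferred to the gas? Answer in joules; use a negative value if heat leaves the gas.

P₁ = nRT₁/V₁ = 4.78×8.314×495/13.2 = 1490 kPa.
Isothermal: T stays 495 K; PV = const ⇒ V₂ = 89.4 L, P₂ = 220 kPa.
ΔU = 0 (ideal gas, T constant).
W = nRT ln(V₂/V₁) = 4.78×8.314×495×ln(6.77) = 37600 J.
Q = ΔU + W = 37600 J.

37600 J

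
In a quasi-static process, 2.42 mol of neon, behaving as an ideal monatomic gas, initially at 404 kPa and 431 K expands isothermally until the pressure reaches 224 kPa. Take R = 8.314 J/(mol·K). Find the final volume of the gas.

38.7 L

V₁ = nRT₁/P₁ = 2.42×8.314×431/404 = 21.5 L.
Isothermal: T stays 431 K; PV = const ⇒ V₂ = 38.7 L, P₂ = 224 kPa.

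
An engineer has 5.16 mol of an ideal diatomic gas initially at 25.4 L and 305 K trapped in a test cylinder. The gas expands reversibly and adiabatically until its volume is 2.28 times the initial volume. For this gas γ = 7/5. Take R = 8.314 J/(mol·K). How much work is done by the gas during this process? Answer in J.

P₁ = nRT₁/V₁ = 5.16×8.314×305/25.4 = 515 kPa.
Adiabatic: TV^(γ−1) = const ⇒ T₂ = 305×(0.439)^0.400 = 219 K; PV^γ = const ⇒ P₂ = 162 kPa.
ΔU = nCvΔT = 5.16×20.8×(219−305) = -9190 J.
Q = 0 for an adiabatic process, so W = −ΔU = 9190 J.

9190 J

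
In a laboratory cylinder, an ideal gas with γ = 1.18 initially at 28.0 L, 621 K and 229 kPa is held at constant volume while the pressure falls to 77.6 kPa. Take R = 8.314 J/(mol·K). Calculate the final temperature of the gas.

210 K

Isochoric: V stays 28.0 L; P/T = const ⇒ T₂ = 210 K, P₂ = 77.6 kPa.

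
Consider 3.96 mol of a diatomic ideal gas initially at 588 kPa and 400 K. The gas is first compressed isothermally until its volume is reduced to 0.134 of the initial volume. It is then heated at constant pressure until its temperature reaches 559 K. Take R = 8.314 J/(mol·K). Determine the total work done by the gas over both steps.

V₁ = nRT₁/P₁ = 3.96×8.314×400/588 = 22.4 L.
Step 1 — Isothermal: T stays 400 K; PV = const ⇒ V₂ = 3.00 L, P₂ = 4390 kPa.
ΔU = 0 (ideal gas, T constant).
W = nRT ln(V₂/V₁) = 3.96×8.314×400×ln(0.134) = -26500 J.
Q = ΔU + W = -26500 J.
State after step 1: P = 4390 kPa, V = 3.00 L, T = 400 K.
Step 2 — Isobaric: P stays 4390 kPa; V/T = const ⇒ T₂ = 559 K, V₂ = 4.19 L.
W = PΔV = 4390×(4.19−3.00) kPa·L = 5230 J.
ΔU = nCvΔT = 3.96×20.8×(559−400) = 13100 J.
Q = ΔU + W = nCpΔT = 18300 J.
Net over both steps: W = -21200 J, Q = -8150 J, ΔU = 13100 J.

-21200 J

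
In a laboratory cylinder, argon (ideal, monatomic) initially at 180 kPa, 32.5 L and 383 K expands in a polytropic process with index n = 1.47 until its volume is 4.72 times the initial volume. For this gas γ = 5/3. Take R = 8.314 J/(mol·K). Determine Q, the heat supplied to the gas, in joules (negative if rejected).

1900 J

n = P₁V₁/(RT₁) = 180×32.5/(8.314×383) = 1.84 mol.
Polytropic n=1.47: T₂ = T₁(V₁/V₂)^(n−1) = 383×(0.212)^0.47 = 185 K; P₂ = P₁(V₁/V₂)^n = 18.4 kPa.
W = (P₁V₁−P₂V₂)/(n−1) = (180×32.5−18.4×153)/0.47 = 6440 J.
ΔU = nCvΔT = 1.84×12.5×(185−383) = -4540 J.
Q = ΔU + W = 1900 J.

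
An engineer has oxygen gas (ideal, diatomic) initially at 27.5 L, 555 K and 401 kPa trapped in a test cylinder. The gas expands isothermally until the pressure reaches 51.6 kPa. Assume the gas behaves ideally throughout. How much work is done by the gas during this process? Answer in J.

22600 J

n = P₁V₁/(RT₁) = 401×27.5/(8.314×555) = 2.39 mol.
Isothermal: T stays 555 K; PV = const ⇒ V₂ = 214 L, P₂ = 51.6 kPa.
W = nRT ln(V₂/V₁) = 2.39×8.314×555×ln(7.77) = 22600 J.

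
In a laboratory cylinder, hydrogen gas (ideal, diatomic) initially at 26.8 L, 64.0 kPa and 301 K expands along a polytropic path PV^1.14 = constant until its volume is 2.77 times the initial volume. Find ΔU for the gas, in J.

n = P₁V₁/(RT₁) = 64.0×26.8/(8.314×301) = 0.685 mol.
Polytropic n=1.14: T₂ = T₁(V₁/V₂)^(n−1) = 301×(0.361)^0.14 = 261 K; P₂ = P₁(V₁/V₂)^n = 20.0 kPa.
For an ideal gas ΔU = nCvΔT with Cv = (5/2)R = 20.8 J/(mol·K).
ΔU = 0.685×20.8×(261−301) = -570 J.

-570 J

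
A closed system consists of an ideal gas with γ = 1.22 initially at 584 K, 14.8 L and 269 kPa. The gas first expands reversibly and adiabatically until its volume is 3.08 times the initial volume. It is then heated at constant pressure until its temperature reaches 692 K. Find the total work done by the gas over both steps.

5580 J

n = P₁V₁/(RT₁) = 269×14.8/(8.314×584) = 0.820 mol.
Step 1 — Adiabatic: TV^(γ−1) = const ⇒ T₂ = 584×(0.325)^0.220 = 456 K; PV^γ = const ⇒ P₂ = 68.2 kPa.
ΔU = nCvΔT = 0.820×37.8×(456−584) = -3970 J.
Q = 0 for an adiabatic process, so W = −ΔU = 3970 J.
State after step 1: P = 68.2 kPa, V = 45.6 L, T = 456 K.
Step 2 — Isobaric: P stays 68.2 kPa; V/T = const ⇒ T₂ = 692 K, V₂ = 69.2 L.
W = PΔV = 68.2×(69.2−45.6) kPa·L = 1610 J.
ΔU = nCvΔT = 0.820×37.8×(692−456) = 7310 J.
Q = ΔU + W = nCpΔT = 8920 J.
Net over both steps: W = 5580 J, Q = 8920 J, ΔU = 3350 J.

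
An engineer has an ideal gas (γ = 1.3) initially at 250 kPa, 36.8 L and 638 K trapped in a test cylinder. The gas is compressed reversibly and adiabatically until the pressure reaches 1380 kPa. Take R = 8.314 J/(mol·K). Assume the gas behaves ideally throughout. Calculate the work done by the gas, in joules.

n = P₁V₁/(RT₁) = 250×36.8/(8.314×638) = 1.73 mol.
Adiabatic: T₂/T₁ = (P₂/P₁)^((γ−1)/γ) ⇒ T₂ = 638×(5.52)^0.231 = 946 K; V₂ = 9.89 L.
ΔU = nCvΔT = 1.73×27.7×(946−638) = 14800 J.
Q = 0 for an adiabatic process, so W = −ΔU = -14800 J.

-14800 J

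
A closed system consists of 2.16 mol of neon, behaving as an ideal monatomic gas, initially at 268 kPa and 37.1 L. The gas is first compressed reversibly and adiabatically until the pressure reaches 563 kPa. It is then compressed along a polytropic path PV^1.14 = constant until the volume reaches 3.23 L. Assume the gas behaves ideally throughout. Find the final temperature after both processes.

T₁ = P₁V₁/(nR) = 268×37.1/(2.16×8.314) = 554 K.
Step 1 — Adiabatic: T₂/T₁ = (P₂/P₁)^((γ−1)/γ) ⇒ T₂ = 554×(2.10)^0.400 = 745 K; V₂ = 23.8 L.
ΔU = nCvΔT = 2.16×12.5×(745−554) = 5160 J.
Q = 0 for an adiabatic process, so W = −ΔU = -5160 J.
State after step 1: P = 563 kPa, V = 23.8 L, T = 745 K.
Step 2 — Polytropic n=1.14: T₂ = T₁(V₁/V₂)^(n−1) = 745×(7.36)^0.14 = 985 K; P₂ = P₁(V₁/V₂)^n = 5480 kPa.
W = (P₁V₁−P₂V₂)/(n−1) = (563×23.8−5480×3.23)/0.14 = -30800 J.
ΔU = nCvΔT = 2.16×12.5×(985−745) = 6470 J.
Q = ΔU + W = -24300 J.
Net over both steps: W = -36000 J, Q = -24300 J, ΔU = 11600 J.

985 K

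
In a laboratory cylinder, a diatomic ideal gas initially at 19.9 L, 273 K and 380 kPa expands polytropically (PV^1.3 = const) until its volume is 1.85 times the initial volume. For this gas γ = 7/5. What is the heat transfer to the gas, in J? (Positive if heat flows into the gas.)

1060 J

n = P₁V₁/(RT₁) = 380×19.9/(8.314×273) = 3.33 mol.
Polytropic n=1.3: T₂ = T₁(V₁/V₂)^(n−1) = 273×(0.541)^0.30 = 227 K; P₂ = P₁(V₁/V₂)^n = 171 kPa.
W = (P₁V₁−P₂V₂)/(n−1) = (380×19.9−171×36.8)/0.30 = 4250 J.
ΔU = nCvΔT = 3.33×20.8×(227−273) = -3190 J.
Q = ΔU + W = 1060 J.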